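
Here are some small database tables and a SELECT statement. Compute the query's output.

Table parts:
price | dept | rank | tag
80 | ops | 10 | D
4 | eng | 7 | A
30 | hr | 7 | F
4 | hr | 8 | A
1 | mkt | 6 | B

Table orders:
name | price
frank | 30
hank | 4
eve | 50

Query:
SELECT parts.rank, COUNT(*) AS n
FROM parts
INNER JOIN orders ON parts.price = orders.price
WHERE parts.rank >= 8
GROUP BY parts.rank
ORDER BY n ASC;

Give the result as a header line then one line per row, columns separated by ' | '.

== RESULT ==
parts.rank | n
8 | 1

Derivation:
After JOIN orders (3 rows):
parts.price | parts.dept | parts.rank | parts.tag | orders.name | orders.price
4 | eng | 7 | A | hank | 4
30 | hr | 7 | F | frank | 30
4 | hr | 8 | A | hank | 4
After WHERE (1 rows):
parts.price | parts.dept | parts.rank | parts.tag | orders.name | orders.price
4 | hr | 8 | A | hank | 4
After GROUP BY (1 rows):
parts.rank | n
8 | 1
After ORDER BY (1 rows):
parts.rank | n
8 | 1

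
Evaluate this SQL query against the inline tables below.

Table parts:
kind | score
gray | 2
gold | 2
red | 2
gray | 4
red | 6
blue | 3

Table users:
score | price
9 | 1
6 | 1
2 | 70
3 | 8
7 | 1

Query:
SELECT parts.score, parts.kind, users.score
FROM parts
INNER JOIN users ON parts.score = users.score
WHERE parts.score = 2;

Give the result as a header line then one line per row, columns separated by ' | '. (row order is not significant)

== RESULT ==
parts.score | parts.kind | users.score
2 | gray | 2
2 | gold | 2
2 | red | 2

Derivation:
After JOIN users (5 rows):
parts.kind | parts.score | users.score | users.price
gray | 2 | 2 | 70
gold | 2 | 2 | 70
red | 2 | 2 | 70
red | 6 | 6 | 1
blue | 3 | 3 | 8
After WHERE (3 rows):
parts.kind | parts.score | users.score | users.price
gray | 2 | 2 | 70
gold | 2 | 2 | 70
red | 2 | 2 | 70
After SELECT (3 rows):
parts.score | parts.kind | users.score
2 | gray | 2
2 | gold | 2
2 | red | 2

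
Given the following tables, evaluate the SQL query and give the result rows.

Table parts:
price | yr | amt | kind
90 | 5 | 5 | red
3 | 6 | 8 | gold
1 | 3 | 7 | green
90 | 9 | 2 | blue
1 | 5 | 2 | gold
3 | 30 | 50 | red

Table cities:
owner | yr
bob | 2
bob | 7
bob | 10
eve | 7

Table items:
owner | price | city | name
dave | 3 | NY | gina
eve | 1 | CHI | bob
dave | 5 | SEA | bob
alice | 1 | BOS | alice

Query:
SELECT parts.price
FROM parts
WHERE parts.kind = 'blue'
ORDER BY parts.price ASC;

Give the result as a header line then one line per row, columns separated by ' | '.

After WHERE (1 rows):
parts.price | parts.yr | parts.amt | parts.kind
90 | 9 | 2 | blue
After SELECT (1 rows):
parts.price
90
After ORDER BY (1 rows):
parts.price
90

== RESULT ==
parts.price
90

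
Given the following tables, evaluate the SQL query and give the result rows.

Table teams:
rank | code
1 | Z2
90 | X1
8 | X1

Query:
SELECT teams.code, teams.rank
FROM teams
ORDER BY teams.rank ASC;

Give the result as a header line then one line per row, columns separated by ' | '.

After SELECT (3 rows):
teams.code | teams.rank
Z2 | 1
X1 | 90
X1 | 8
After ORDER BY (3 rows):
teams.code | teams.rank
Z2 | 1
X1 | 8
X1 | 90

== RESULT ==
teams.code | teams.rank
Z2 | 1
X1 | 8
X1 | 90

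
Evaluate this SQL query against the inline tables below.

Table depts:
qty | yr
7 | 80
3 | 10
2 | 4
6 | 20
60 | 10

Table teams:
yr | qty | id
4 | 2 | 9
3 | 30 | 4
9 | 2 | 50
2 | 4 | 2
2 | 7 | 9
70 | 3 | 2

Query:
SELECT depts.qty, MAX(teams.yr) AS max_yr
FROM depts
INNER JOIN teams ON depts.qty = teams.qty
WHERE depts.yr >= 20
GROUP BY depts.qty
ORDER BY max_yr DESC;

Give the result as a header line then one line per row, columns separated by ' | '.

After JOIN teams (4 rows):
depts.qty | depts.yr | teams.yr | teams.qty | teams.id
7 | 80 | 2 | 7 | 9
3 | 10 | 70 | 3 | 2
2 | 4 | 4 | 2 | 9
2 | 4 | 9 | 2 | 50
After WHERE (1 rows):
depts.qty | depts.yr | teams.yr | teams.qty | teams.id
7 | 80 | 2 | 7 | 9
After GROUP BY (1 rows):
depts.qty | max_yr
7 | 2
After ORDER BY (1 rows):
depts.qty | max_yr
7 | 2

== RESULT ==
depts.qty | max_yr
7 | 2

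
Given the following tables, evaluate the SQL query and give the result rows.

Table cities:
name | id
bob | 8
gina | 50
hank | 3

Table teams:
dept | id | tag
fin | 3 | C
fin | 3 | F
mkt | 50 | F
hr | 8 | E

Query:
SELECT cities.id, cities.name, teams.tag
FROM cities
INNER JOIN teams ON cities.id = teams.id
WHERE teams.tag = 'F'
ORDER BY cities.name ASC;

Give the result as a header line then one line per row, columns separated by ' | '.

After JOIN teams (4 rows):
cities.name | cities.id | teams.dept | teams.id | teams.tag
bob | 8 | hr | 8 | E
gina | 50 | mkt | 50 | F
hank | 3 | fin | 3 | C
hank | 3 | fin | 3 | F
After WHERE (2 rows):
cities.name | cities.id | teams.dept | teams.id | teams.tag
gina | 50 | mkt | 50 | F
hank | 3 | fin | 3 | F
After SELECT (2 rows):
cities.id | cities.name | teams.tag
50 | gina | F
3 | hank | F
After ORDER BY (2 rows):
cities.id | cities.name | teams.tag
50 | gina | F
3 | hank | F

== RESULT ==
cities.id | cities.name | teams.tag
50 | gina | F
3 | hank | F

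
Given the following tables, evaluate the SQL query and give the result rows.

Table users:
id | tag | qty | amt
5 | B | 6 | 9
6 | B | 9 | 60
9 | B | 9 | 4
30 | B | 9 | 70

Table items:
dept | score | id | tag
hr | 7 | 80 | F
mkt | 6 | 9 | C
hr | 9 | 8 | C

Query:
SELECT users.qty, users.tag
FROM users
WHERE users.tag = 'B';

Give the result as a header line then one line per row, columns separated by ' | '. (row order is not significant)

== RESULT ==
users.qty | users.tag
6 | B
9 | B
9 | B
9 | B

Derivation:
After WHERE (4 rows):
users.id | users.tag | users.qty | users.amt
5 | B | 6 | 9
6 | B | 9 | 60
9 | B | 9 | 4
30 | B | 9 | 70
After SELECT (4 rows):
users.qty | users.tag
6 | B
9 | B
9 | B
9 | B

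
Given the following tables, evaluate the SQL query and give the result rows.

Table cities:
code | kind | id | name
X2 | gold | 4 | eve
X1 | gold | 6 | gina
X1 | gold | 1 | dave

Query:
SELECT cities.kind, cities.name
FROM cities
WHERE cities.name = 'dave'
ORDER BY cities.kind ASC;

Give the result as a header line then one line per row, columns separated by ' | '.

== RESULT ==
cities.kind | cities.name
gold | dave

Derivation:
After WHERE (1 rows):
cities.code | cities.kind | cities.id | cities.name
X1 | gold | 1 | dave
After SELECT (1 rows):
cities.kind | cities.name
gold | dave
After ORDER BY (1 rows):
cities.kind | cities.name
gold | dave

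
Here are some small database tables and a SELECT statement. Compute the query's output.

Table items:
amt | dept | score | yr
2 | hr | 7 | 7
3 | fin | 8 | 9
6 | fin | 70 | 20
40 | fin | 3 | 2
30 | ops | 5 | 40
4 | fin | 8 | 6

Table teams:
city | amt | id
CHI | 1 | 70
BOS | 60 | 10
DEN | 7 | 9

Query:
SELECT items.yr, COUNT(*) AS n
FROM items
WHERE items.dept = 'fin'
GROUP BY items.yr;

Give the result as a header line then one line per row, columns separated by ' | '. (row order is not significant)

== RESULT ==
items.yr | n
9 | 1
20 | 1
2 | 1
6 | 1

Derivation:
After WHERE (4 rows):
items.amt | items.dept | items.score | items.yr
3 | fin | 8 | 9
6 | fin | 70 | 20
40 | fin | 3 | 2
4 | fin | 8 | 6
After GROUP BY (4 rows):
items.yr | n
9 | 1
20 | 1
2 | 1
6 | 1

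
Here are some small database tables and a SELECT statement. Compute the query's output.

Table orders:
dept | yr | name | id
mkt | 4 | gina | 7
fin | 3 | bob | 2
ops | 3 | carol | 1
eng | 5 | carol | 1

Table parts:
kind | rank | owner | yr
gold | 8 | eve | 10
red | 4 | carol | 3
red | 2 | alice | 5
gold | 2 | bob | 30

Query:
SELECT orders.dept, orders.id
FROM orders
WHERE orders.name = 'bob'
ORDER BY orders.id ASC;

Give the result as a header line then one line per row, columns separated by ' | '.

== RESULT ==
orders.dept | orders.id
fin | 2

Derivation:
After WHERE (1 rows):
orders.dept | orders.yr | orders.name | orders.id
fin | 3 | bob | 2
After SELECT (1 rows):
orders.dept | orders.id
fin | 2
After ORDER BY (1 rows):
orders.dept | orders.id
fin | 2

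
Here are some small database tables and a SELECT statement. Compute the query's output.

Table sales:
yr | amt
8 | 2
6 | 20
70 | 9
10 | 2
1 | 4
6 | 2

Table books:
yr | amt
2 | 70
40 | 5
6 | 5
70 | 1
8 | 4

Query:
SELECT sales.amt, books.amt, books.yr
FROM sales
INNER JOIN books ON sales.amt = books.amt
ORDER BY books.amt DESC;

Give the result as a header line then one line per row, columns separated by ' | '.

== RESULT ==
sales.amt | books.amt | books.yr
4 | 4 | 8

Derivation:
After JOIN books (1 rows):
sales.yr | sales.amt | books.yr | books.amt
1 | 4 | 8 | 4
After SELECT (1 rows):
sales.amt | books.amt | books.yr
4 | 4 | 8
After ORDER BY (1 rows):
sales.amt | books.amt | books.yr
4 | 4 | 8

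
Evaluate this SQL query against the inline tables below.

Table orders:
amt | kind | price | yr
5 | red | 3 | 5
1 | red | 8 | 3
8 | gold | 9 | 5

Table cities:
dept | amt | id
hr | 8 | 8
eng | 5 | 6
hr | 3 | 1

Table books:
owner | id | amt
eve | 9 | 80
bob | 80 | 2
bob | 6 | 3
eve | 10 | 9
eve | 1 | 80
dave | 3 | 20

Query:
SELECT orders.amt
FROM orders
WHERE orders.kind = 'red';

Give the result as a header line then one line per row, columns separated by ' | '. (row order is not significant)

== RESULT ==
orders.amt
5
1

Derivation:
After WHERE (2 rows):
orders.amt | orders.kind | orders.price | orders.yr
5 | red | 3 | 5
1 | red | 8 | 3
After SELECT (2 rows):
orders.amt
5
1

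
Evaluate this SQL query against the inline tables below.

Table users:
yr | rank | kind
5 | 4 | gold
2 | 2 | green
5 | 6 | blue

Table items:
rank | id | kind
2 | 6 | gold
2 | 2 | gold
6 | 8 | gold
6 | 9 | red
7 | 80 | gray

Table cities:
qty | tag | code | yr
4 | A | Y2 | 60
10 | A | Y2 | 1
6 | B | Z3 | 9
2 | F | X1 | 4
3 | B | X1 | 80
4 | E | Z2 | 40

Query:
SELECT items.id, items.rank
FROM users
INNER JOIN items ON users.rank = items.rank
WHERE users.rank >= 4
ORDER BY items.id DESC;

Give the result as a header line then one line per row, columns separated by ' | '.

After JOIN items (4 rows):
users.yr | users.rank | users.kind | items.rank | items.id | items.kind
2 | 2 | green | 2 | 6 | gold
2 | 2 | green | 2 | 2 | gold
5 | 6 | blue | 6 | 8 | gold
5 | 6 | blue | 6 | 9 | red
After WHERE (2 rows):
users.yr | users.rank | users.kind | items.rank | items.id | items.kind
5 | 6 | blue | 6 | 8 | gold
5 | 6 | blue | 6 | 9 | red
After SELECT (2 rows):
items.id | items.rank
8 | 6
9 | 6
After ORDER BY (2 rows):
items.id | items.rank
9 | 6
8 | 6

== RESULT ==
items.id | items.rank
9 | 6
8 | 6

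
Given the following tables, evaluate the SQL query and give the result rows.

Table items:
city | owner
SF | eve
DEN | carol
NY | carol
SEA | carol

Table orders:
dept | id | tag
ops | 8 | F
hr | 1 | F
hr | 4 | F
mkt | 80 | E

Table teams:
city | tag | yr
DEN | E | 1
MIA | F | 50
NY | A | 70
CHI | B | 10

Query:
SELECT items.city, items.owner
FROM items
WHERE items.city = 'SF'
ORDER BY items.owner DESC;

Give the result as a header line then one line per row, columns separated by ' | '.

== RESULT ==
items.city | items.owner
SF | eve

Derivation:
After WHERE (1 rows):
items.city | items.owner
SF | eve
After SELECT (1 rows):
items.city | items.owner
SF | eve
After ORDER BY (1 rows):
items.city | items.owner
SF | eve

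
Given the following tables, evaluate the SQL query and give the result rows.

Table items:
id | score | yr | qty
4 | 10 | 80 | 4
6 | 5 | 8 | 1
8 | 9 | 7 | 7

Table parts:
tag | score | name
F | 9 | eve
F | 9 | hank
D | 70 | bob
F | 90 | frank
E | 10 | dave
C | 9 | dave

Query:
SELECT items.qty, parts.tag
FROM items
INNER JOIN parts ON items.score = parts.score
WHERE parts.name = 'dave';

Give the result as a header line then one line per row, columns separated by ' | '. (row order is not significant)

After JOIN parts (4 rows):
items.id | items.score | items.yr | items.qty | parts.tag | parts.score | parts.name
4 | 10 | 80 | 4 | E | 10 | dave
8 | 9 | 7 | 7 | F | 9 | eve
8 | 9 | 7 | 7 | F | 9 | hank
8 | 9 | 7 | 7 | C | 9 | dave
After WHERE (2 rows):
items.id | items.score | items.yr | items.qty | parts.tag | parts.score | parts.name
4 | 10 | 80 | 4 | E | 10 | dave
8 | 9 | 7 | 7 | C | 9 | dave
After SELECT (2 rows):
items.qty | parts.tag
4 | E
7 | C

== RESULT ==
items.qty | parts.tag
4 | E
7 | C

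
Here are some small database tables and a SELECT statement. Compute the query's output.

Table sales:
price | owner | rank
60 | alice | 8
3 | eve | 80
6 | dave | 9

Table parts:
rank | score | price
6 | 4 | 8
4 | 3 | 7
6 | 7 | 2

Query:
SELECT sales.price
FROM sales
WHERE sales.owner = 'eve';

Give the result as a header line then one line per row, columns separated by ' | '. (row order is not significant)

== RESULT ==
sales.price
3

Derivation:
After WHERE (1 rows):
sales.price | sales.owner | sales.rank
3 | eve | 80
After SELECT (1 rows):
sales.price
3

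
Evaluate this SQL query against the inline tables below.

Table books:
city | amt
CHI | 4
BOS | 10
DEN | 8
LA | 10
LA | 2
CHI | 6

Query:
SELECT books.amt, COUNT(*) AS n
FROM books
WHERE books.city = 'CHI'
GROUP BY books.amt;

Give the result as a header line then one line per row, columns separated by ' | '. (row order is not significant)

After WHERE (2 rows):
books.city | books.amt
CHI | 4
CHI | 6
After GROUP BY (2 rows):
books.amt | n
4 | 1
6 | 1

== RESULT ==
books.amt | n
4 | 1
6 | 1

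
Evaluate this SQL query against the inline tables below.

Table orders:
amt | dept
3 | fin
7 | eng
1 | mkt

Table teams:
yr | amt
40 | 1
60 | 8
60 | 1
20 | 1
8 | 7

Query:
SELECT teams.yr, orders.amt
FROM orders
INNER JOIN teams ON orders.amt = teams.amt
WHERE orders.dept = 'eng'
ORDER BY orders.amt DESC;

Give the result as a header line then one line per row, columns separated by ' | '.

After JOIN teams (4 rows):
orders.amt | orders.dept | teams.yr | teams.amt
7 | eng | 8 | 7
1 | mkt | 40 | 1
1 | mkt | 60 | 1
1 | mkt | 20 | 1
After WHERE (1 rows):
orders.amt | orders.dept | teams.yr | teams.amt
7 | eng | 8 | 7
After SELECT (1 rows):
teams.yr | orders.amt
8 | 7
After ORDER BY (1 rows):
teams.yr | orders.amt
8 | 7

== RESULT ==
teams.yr | orders.amt
8 | 7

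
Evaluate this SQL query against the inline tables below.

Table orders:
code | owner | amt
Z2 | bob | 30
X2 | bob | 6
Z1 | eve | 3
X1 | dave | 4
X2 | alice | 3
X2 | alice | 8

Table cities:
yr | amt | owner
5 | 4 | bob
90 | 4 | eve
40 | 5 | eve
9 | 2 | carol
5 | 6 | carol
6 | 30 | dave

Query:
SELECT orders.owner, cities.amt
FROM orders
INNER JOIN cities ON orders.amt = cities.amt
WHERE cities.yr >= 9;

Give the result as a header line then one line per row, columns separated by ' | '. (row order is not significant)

== RESULT ==
orders.owner | cities.amt
dave | 4

Derivation:
After JOIN cities (4 rows):
orders.code | orders.owner | orders.amt | cities.yr | cities.amt | cities.owner
Z2 | bob | 30 | 6 | 30 | dave
X2 | bob | 6 | 5 | 6 | carol
X1 | dave | 4 | 5 | 4 | bob
X1 | dave | 4 | 90 | 4 | eve
After WHERE (1 rows):
orders.code | orders.owner | orders.amt | cities.yr | cities.amt | cities.owner
X1 | dave | 4 | 90 | 4 | eve
After SELECT (1 rows):
orders.owner | cities.amt
dave | 4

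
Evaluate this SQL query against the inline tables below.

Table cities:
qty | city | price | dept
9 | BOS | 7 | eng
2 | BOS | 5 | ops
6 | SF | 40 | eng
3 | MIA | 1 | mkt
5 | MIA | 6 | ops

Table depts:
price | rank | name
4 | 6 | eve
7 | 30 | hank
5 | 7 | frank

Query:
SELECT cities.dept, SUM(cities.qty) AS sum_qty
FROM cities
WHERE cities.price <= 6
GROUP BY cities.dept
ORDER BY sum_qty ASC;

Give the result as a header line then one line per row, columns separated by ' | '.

== RESULT ==
cities.dept | sum_qty
mkt | 3
ops | 7

Derivation:
After WHERE (3 rows):
cities.qty | cities.city | cities.price | cities.dept
2 | BOS | 5 | ops
3 | MIA | 1 | mkt
5 | MIA | 6 | ops
After GROUP BY (2 rows):
cities.dept | sum_qty
ops | 7
mkt | 3
After ORDER BY (2 rows):
cities.dept | sum_qty
mkt | 3
ops | 7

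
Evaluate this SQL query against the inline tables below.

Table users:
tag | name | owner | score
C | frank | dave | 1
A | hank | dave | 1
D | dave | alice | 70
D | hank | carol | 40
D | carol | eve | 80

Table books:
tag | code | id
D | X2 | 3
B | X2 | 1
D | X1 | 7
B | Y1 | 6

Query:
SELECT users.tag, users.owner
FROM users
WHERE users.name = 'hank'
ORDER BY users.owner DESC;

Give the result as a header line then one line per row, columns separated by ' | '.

== RESULT ==
users.tag | users.owner
A | dave
D | carol

Derivation:
After WHERE (2 rows):
users.tag | users.name | users.owner | users.score
A | hank | dave | 1
D | hank | carol | 40
After SELECT (2 rows):
users.tag | users.owner
A | dave
D | carol
After ORDER BY (2 rows):
users.tag | users.owner
A | dave
D | carol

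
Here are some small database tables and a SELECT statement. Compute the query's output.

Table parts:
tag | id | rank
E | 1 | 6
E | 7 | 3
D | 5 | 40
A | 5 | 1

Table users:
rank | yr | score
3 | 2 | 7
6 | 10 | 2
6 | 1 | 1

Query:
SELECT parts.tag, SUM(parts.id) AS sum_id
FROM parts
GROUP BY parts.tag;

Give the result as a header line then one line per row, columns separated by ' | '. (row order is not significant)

== RESULT ==
parts.tag | sum_id
E | 8
D | 5
A | 5

Derivation:
After GROUP BY (3 rows):
parts.tag | sum_id
E | 8
D | 5
A | 5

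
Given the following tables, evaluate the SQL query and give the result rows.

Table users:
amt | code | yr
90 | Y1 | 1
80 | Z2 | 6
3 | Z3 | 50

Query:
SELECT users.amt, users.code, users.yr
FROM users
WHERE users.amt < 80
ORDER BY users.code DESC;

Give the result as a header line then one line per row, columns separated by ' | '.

After WHERE (1 rows):
users.amt | users.code | users.yr
3 | Z3 | 50
After SELECT (1 rows):
users.amt | users.code | users.yr
3 | Z3 | 50
After ORDER BY (1 rows):
users.amt | users.code | users.yr
3 | Z3 | 50

== RESULT ==
users.amt | users.code | users.yr
3 | Z3 | 50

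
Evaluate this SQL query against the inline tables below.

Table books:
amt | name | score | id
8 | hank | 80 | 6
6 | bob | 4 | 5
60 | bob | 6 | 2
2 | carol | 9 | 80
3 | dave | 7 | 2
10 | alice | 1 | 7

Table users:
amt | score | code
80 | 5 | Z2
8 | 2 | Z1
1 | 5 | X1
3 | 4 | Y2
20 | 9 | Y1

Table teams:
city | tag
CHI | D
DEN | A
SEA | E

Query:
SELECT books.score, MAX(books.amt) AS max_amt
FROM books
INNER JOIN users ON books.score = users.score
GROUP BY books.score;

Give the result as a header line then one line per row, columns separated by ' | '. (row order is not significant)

== RESULT ==
books.score | max_amt
4 | 6
9 | 2

Derivation:
After JOIN users (2 rows):
books.amt | books.name | books.score | books.id | users.amt | users.score | users.code
6 | bob | 4 | 5 | 3 | 4 | Y2
2 | carol | 9 | 80 | 20 | 9 | Y1
After GROUP BY (2 rows):
books.score | max_amt
4 | 6
9 | 2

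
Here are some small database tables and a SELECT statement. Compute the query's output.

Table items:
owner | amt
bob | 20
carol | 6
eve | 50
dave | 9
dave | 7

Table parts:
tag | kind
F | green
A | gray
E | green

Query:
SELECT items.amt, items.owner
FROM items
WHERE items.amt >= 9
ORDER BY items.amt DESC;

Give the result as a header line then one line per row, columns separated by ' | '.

After WHERE (3 rows):
items.owner | items.amt
bob | 20
eve | 50
dave | 9
After SELECT (3 rows):
items.amt | items.owner
20 | bob
50 | eve
9 | dave
After ORDER BY (3 rows):
items.amt | items.owner
50 | eve
20 | bob
9 | dave

== RESULT ==
items.amt | items.owner
50 | eve
20 | bob
9 | dave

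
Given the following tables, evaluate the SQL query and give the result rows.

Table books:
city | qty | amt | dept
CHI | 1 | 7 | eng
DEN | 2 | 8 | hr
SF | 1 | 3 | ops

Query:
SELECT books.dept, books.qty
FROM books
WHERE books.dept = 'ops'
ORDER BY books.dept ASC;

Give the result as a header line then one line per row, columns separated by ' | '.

== RESULT ==
books.dept | books.qty
ops | 1

Derivation:
After WHERE (1 rows):
books.city | books.qty | books.amt | books.dept
SF | 1 | 3 | ops
After SELECT (1 rows):
books.dept | books.qty
ops | 1
After ORDER BY (1 rows):
books.dept | books.qty
ops | 1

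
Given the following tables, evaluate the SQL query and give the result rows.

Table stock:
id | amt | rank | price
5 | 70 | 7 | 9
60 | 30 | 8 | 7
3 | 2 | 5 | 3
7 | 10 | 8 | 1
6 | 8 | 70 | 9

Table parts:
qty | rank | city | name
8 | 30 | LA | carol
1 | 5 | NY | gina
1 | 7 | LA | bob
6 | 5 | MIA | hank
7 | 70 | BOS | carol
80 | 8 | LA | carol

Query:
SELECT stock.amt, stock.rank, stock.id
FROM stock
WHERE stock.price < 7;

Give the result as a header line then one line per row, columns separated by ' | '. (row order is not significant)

== RESULT ==
stock.amt | stock.rank | stock.id
2 | 5 | 3
10 | 8 | 7

Derivation:
After WHERE (2 rows):
stock.id | stock.amt | stock.rank | stock.price
3 | 2 | 5 | 3
7 | 10 | 8 | 1
After SELECT (2 rows):
stock.amt | stock.rank | stock.id
2 | 5 | 3
10 | 8 | 7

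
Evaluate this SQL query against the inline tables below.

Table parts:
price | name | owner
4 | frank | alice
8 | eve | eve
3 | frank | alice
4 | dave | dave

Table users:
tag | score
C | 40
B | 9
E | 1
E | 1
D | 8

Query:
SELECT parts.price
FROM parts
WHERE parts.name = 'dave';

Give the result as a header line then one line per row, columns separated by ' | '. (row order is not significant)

== RESULT ==
parts.price
4

Derivation:
After WHERE (1 rows):
parts.price | parts.name | parts.owner
4 | dave | dave
After SELECT (1 rows):
parts.price
4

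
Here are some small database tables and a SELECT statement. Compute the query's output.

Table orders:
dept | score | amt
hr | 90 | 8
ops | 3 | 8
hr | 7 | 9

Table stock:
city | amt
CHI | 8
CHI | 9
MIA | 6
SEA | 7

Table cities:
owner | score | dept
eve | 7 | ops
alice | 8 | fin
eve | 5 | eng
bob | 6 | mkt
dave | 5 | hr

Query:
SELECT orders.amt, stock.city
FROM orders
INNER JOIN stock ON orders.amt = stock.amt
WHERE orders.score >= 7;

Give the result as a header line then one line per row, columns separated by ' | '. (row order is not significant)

== RESULT ==
orders.amt | stock.city
8 | CHI
9 | CHI

Derivation:
After JOIN stock (3 rows):
orders.dept | orders.score | orders.amt | stock.city | stock.amt
hr | 90 | 8 | CHI | 8
ops | 3 | 8 | CHI | 8
hr | 7 | 9 | CHI | 9
After WHERE (2 rows):
orders.dept | orders.score | orders.amt | stock.city | stock.amt
hr | 90 | 8 | CHI | 8
hr | 7 | 9 | CHI | 9
After SELECT (2 rows):
orders.amt | stock.city
8 | CHI
9 | CHI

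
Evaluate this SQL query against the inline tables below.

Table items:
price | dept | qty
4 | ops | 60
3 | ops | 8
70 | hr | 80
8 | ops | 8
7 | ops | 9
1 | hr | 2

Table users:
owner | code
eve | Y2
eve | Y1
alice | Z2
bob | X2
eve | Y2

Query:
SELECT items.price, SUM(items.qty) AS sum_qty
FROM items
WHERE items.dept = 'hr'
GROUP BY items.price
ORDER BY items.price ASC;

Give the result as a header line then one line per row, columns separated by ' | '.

== RESULT ==
items.price | sum_qty
1 | 2
70 | 80

Derivation:
After WHERE (2 rows):
items.price | items.dept | items.qty
70 | hr | 80
1 | hr | 2
After GROUP BY (2 rows):
items.price | sum_qty
70 | 80
1 | 2
After ORDER BY (2 rows):
items.price | sum_qty
1 | 2
70 | 80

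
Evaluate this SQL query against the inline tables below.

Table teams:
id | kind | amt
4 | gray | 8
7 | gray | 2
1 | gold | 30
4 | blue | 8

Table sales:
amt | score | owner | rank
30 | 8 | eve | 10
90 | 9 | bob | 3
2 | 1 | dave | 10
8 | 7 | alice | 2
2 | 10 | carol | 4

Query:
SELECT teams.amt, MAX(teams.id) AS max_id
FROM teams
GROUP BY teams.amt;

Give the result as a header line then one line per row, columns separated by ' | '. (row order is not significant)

== RESULT ==
teams.amt | max_id
8 | 4
2 | 7
30 | 1

Derivation:
After GROUP BY (3 rows):
teams.amt | max_id
8 | 4
2 | 7
30 | 1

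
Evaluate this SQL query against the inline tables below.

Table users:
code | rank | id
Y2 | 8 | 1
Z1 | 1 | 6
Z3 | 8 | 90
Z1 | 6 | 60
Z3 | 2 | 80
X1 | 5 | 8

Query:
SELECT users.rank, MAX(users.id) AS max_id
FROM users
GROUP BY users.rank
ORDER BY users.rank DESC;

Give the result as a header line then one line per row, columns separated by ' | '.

== RESULT ==
users.rank | max_id
8 | 90
6 | 60
5 | 8
2 | 80
1 | 6

Derivation:
After GROUP BY (5 rows):
users.rank | max_id
8 | 90
1 | 6
6 | 60
2 | 80
5 | 8
After ORDER BY (5 rows):
users.rank | max_id
8 | 90
6 | 60
5 | 8
2 | 80
1 | 6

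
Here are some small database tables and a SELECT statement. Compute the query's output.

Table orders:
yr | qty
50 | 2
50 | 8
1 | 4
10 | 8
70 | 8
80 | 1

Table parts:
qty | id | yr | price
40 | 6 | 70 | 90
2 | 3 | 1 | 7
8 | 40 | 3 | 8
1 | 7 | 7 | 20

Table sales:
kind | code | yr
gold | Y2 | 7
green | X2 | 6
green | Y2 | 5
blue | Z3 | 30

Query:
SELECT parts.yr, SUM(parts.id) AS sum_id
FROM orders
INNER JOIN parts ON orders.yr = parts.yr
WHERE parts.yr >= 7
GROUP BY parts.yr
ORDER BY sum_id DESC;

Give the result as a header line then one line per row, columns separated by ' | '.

== RESULT ==
parts.yr | sum_id
70 | 6

Derivation:
After JOIN parts (2 rows):
orders.yr | orders.qty | parts.qty | parts.id | parts.yr | parts.price
1 | 4 | 2 | 3 | 1 | 7
70 | 8 | 40 | 6 | 70 | 90
After WHERE (1 rows):
orders.yr | orders.qty | parts.qty | parts.id | parts.yr | parts.price
70 | 8 | 40 | 6 | 70 | 90
After GROUP BY (1 rows):
parts.yr | sum_id
70 | 6
After ORDER BY (1 rows):
parts.yr | sum_id
70 | 6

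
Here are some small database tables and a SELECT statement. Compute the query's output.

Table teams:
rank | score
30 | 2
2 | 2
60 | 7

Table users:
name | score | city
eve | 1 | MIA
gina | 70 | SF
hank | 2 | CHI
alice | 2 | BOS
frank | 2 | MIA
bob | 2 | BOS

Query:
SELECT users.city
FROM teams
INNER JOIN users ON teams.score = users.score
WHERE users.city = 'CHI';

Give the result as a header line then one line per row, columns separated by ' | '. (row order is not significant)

After JOIN users (8 rows):
teams.rank | teams.score | users.name | users.score | users.city
30 | 2 | hank | 2 | CHI
30 | 2 | alice | 2 | BOS
30 | 2 | frank | 2 | MIA
30 | 2 | bob | 2 | BOS
2 | 2 | hank | 2 | CHI
2 | 2 | alice | 2 | BOS
2 | 2 | frank | 2 | MIA
2 | 2 | bob | 2 | BOS
After WHERE (2 rows):
teams.rank | teams.score | users.name | users.score | users.city
30 | 2 | hank | 2 | CHI
2 | 2 | hank | 2 | CHI
After SELECT (2 rows):
users.city
CHI
CHI

== RESULT ==
users.city
CHI
CHI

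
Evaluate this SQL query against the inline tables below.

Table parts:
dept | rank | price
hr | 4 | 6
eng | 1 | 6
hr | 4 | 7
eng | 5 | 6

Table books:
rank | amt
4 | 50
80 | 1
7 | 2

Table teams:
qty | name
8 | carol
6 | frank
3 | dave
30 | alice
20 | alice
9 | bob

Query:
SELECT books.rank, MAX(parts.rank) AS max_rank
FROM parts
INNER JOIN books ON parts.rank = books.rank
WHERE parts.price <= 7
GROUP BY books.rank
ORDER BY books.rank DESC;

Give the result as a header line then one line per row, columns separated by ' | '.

After JOIN books (2 rows):
parts.dept | parts.rank | parts.price | books.rank | books.amt
hr | 4 | 6 | 4 | 50
hr | 4 | 7 | 4 | 50
After WHERE (2 rows):
parts.dept | parts.rank | parts.price | books.rank | books.amt
hr | 4 | 6 | 4 | 50
hr | 4 | 7 | 4 | 50
After GROUP BY (1 rows):
books.rank | max_rank
4 | 4
After ORDER BY (1 rows):
books.rank | max_rank
4 | 4

== RESULT ==
books.rank | max_rank
4 | 4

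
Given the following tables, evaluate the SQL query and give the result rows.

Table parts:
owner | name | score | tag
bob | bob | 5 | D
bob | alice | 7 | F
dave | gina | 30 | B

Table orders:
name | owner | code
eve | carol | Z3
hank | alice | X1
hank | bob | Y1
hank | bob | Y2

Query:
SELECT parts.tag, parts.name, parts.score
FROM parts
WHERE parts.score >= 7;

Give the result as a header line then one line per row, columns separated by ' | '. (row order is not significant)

== RESULT ==
parts.tag | parts.name | parts.score
F | alice | 7
B | gina | 30

Derivation:
After WHERE (2 rows):
parts.owner | parts.name | parts.score | parts.tag
bob | alice | 7 | F
dave | gina | 30 | B
After SELECT (2 rows):
parts.tag | parts.name | parts.score
F | alice | 7
B | gina | 30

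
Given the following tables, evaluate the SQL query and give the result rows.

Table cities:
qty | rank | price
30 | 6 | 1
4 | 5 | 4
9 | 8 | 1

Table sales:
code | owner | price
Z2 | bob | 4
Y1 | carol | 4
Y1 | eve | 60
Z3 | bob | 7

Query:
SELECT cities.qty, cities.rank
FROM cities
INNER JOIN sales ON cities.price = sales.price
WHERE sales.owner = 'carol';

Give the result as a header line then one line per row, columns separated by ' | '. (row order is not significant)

== RESULT ==
cities.qty | cities.rank
4 | 5

Derivation:
After JOIN sales (2 rows):
cities.qty | cities.rank | cities.price | sales.code | sales.owner | sales.price
4 | 5 | 4 | Z2 | bob | 4
4 | 5 | 4 | Y1 | carol | 4
After WHERE (1 rows):
cities.qty | cities.rank | cities.price | sales.code | sales.owner | sales.price
4 | 5 | 4 | Y1 | carol | 4
After SELECT (1 rows):
cities.qty | cities.rank
4 | 5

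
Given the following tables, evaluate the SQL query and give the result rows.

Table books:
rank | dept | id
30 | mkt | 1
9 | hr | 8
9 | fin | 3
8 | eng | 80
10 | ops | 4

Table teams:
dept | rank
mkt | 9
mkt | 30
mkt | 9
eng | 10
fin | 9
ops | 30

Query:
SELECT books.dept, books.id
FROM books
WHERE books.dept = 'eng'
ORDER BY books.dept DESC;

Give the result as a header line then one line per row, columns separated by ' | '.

== RESULT ==
books.dept | books.id
eng | 80

Derivation:
After WHERE (1 rows):
books.rank | books.dept | books.id
8 | eng | 80
After SELECT (1 rows):
books.dept | books.id
eng | 80
After ORDER BY (1 rows):
books.dept | books.id
eng | 80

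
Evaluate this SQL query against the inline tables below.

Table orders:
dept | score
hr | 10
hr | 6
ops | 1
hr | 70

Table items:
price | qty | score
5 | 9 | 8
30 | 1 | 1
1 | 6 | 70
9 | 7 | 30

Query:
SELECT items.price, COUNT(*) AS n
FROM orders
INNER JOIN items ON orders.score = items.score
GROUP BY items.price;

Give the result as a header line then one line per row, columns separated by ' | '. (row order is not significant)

== RESULT ==
items.price | n
30 | 1
1 | 1

Derivation:
After JOIN items (2 rows):
orders.dept | orders.score | items.price | items.qty | items.score
ops | 1 | 30 | 1 | 1
hr | 70 | 1 | 6 | 70
After GROUP BY (2 rows):
items.price | n
30 | 1
1 | 1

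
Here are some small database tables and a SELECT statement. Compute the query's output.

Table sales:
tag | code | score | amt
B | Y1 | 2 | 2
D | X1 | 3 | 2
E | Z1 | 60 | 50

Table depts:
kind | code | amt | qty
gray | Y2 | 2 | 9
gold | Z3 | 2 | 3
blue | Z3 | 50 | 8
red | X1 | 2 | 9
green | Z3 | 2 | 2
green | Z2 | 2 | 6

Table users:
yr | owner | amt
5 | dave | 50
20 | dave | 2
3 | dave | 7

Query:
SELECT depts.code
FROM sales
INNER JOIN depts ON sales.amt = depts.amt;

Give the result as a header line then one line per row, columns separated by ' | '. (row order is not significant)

== RESULT ==
depts.code
Y2
Z3
X1
Z3
Z2
Y2
Z3
X1
Z3
Z2
Z3

Derivation:
After JOIN depts (11 rows):
sales.tag | sales.code | sales.score | sales.amt | depts.kind | depts.code | depts.amt | depts.qty
B | Y1 | 2 | 2 | gray | Y2 | 2 | 9
B | Y1 | 2 | 2 | gold | Z3 | 2 | 3
B | Y1 | 2 | 2 | red | X1 | 2 | 9
B | Y1 | 2 | 2 | green | Z3 | 2 | 2
B | Y1 | 2 | 2 | green | Z2 | 2 | 6
D | X1 | 3 | 2 | gray | Y2 | 2 | 9
D | X1 | 3 | 2 | gold | Z3 | 2 | 3
D | X1 | 3 | 2 | red | X1 | 2 | 9
D | X1 | 3 | 2 | green | Z3 | 2 | 2
D | X1 | 3 | 2 | green | Z2 | 2 | 6
E | Z1 | 60 | 50 | blue | Z3 | 50 | 8
After SELECT (11 rows):
depts.code
Y2
Z3
X1
Z3
Z2
Y2
Z3
X1
Z3
Z2
Z3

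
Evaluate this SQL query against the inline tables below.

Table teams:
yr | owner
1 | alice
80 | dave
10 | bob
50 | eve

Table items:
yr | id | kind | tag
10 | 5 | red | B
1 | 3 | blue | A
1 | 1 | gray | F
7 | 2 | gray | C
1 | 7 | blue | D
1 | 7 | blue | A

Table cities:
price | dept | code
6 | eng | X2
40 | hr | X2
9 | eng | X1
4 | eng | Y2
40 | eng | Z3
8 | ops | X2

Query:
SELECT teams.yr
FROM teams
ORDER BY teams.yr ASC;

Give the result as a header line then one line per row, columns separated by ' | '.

After SELECT (4 rows):
teams.yr
1
80
10
50
After ORDER BY (4 rows):
teams.yr
1
10
50
80

== RESULT ==
teams.yr
1
10
50
80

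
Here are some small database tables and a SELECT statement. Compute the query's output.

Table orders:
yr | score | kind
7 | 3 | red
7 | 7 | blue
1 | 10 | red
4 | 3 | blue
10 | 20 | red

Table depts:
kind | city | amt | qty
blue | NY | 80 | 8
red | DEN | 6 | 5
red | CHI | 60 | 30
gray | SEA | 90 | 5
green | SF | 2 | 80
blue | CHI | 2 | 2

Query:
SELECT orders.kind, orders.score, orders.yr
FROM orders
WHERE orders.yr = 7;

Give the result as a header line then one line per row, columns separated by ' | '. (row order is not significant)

After WHERE (2 rows):
orders.yr | orders.score | orders.kind
7 | 3 | red
7 | 7 | blue
After SELECT (2 rows):
orders.kind | orders.score | orders.yr
red | 3 | 7
blue | 7 | 7

== RESULT ==
orders.kind | orders.score | orders.yr
red | 3 | 7
blue | 7 | 7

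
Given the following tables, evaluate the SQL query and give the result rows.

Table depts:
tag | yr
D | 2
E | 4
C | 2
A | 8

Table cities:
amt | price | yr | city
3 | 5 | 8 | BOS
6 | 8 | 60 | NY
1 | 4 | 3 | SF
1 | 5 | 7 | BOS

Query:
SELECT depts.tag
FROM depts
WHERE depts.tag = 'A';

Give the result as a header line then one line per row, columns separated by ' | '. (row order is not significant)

== RESULT ==
depts.tag
A

Derivation:
After WHERE (1 rows):
depts.tag | depts.yr
A | 8
After SELECT (1 rows):
depts.tag
A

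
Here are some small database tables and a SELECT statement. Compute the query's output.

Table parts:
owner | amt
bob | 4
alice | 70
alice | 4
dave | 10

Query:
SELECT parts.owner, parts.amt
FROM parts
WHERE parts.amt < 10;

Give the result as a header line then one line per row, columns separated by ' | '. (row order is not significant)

== RESULT ==
parts.owner | parts.amt
bob | 4
alice | 4

Derivation:
After WHERE (2 rows):
parts.owner | parts.amt
bob | 4
alice | 4
After SELECT (2 rows):
parts.owner | parts.amt
bob | 4
alice | 4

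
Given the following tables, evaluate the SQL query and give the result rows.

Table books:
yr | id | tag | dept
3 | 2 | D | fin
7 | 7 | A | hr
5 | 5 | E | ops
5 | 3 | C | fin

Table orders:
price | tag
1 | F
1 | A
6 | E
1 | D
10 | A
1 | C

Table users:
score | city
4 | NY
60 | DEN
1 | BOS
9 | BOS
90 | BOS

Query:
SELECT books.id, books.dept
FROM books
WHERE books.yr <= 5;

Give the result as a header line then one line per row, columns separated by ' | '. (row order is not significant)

After WHERE (3 rows):
books.yr | books.id | books.tag | books.dept
3 | 2 | D | fin
5 | 5 | E | ops
5 | 3 | C | fin
After SELECT (3 rows):
books.id | books.dept
2 | fin
5 | ops
3 | fin

== RESULT ==
books.id | books.dept
2 | fin
5 | ops
3 | fin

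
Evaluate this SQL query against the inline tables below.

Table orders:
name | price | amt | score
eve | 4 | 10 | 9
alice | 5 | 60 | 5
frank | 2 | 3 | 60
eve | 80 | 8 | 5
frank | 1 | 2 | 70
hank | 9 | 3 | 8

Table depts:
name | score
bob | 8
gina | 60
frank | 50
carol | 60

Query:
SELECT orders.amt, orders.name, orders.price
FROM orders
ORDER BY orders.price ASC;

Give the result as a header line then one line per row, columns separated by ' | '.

After SELECT (6 rows):
orders.amt | orders.name | orders.price
10 | eve | 4
60 | alice | 5
3 | frank | 2
8 | eve | 80
2 | frank | 1
3 | hank | 9
After ORDER BY (6 rows):
orders.amt | orders.name | orders.price
2 | frank | 1
3 | frank | 2
10 | eve | 4
60 | alice | 5
3 | hank | 9
8 | eve | 80

== RESULT ==
orders.amt | orders.name | orders.price
2 | frank | 1
3 | frank | 2
10 | eve | 4
60 | alice | 5
3 | hank | 9
8 | eve | 80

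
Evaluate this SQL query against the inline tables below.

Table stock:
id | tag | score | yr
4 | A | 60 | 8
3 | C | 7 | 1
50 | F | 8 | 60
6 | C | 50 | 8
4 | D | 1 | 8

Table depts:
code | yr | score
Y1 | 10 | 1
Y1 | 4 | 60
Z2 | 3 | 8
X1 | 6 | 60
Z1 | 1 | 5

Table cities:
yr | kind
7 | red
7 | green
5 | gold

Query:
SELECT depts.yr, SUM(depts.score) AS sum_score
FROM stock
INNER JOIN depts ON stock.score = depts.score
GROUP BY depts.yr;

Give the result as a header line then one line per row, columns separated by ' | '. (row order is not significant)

After JOIN depts (4 rows):
stock.id | stock.tag | stock.score | stock.yr | depts.code | depts.yr | depts.score
4 | A | 60 | 8 | Y1 | 4 | 60
4 | A | 60 | 8 | X1 | 6 | 60
50 | F | 8 | 60 | Z2 | 3 | 8
4 | D | 1 | 8 | Y1 | 10 | 1
After GROUP BY (4 rows):
depts.yr | sum_score
4 | 60
6 | 60
3 | 8
10 | 1

== RESULT ==
depts.yr | sum_score
4 | 60
6 | 60
3 | 8
10 | 1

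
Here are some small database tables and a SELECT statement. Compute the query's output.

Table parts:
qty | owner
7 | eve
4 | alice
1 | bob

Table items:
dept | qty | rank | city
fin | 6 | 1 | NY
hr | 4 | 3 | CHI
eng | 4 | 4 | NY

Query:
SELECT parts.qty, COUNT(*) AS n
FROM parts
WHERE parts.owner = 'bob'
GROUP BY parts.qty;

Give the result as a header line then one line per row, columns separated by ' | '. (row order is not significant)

== RESULT ==
parts.qty | n
1 | 1

Derivation:
After WHERE (1 rows):
parts.qty | parts.owner
1 | bob
After GROUP BY (1 rows):
parts.qty | n
1 | 1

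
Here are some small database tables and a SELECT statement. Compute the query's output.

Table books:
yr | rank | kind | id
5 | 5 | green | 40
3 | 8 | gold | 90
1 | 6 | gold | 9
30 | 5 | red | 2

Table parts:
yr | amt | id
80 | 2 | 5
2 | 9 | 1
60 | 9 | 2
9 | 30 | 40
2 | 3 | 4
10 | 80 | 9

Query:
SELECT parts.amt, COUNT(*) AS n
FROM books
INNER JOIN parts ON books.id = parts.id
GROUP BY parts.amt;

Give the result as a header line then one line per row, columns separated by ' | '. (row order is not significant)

After JOIN parts (3 rows):
books.yr | books.rank | books.kind | books.id | parts.yr | parts.amt | parts.id
5 | 5 | green | 40 | 9 | 30 | 40
1 | 6 | gold | 9 | 10 | 80 | 9
30 | 5 | red | 2 | 60 | 9 | 2
After GROUP BY (3 rows):
parts.amt | n
30 | 1
80 | 1
9 | 1

== RESULT ==
parts.amt | n
30 | 1
80 | 1
9 | 1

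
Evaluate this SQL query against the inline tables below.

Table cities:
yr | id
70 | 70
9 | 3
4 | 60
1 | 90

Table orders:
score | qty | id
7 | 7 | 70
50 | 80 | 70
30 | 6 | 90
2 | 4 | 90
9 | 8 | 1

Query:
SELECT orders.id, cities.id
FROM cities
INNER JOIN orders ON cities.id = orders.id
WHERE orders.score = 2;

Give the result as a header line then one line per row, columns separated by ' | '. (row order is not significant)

== RESULT ==
orders.id | cities.id
90 | 90

Derivation:
After JOIN orders (4 rows):
cities.yr | cities.id | orders.score | orders.qty | orders.id
70 | 70 | 7 | 7 | 70
70 | 70 | 50 | 80 | 70
1 | 90 | 30 | 6 | 90
1 | 90 | 2 | 4 | 90
After WHERE (1 rows):
cities.yr | cities.id | orders.score | orders.qty | orders.id
1 | 90 | 2 | 4 | 90
After SELECT (1 rows):
orders.id | cities.id
90 | 90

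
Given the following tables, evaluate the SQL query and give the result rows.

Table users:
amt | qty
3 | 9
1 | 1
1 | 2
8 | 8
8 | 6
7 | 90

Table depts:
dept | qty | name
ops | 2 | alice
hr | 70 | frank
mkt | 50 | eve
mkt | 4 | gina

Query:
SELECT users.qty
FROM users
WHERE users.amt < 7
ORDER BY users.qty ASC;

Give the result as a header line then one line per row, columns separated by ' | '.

After WHERE (3 rows):
users.amt | users.qty
3 | 9
1 | 1
1 | 2
After SELECT (3 rows):
users.qty
9
1
2
After ORDER BY (3 rows):
users.qty
1
2
9

== RESULT ==
users.qty
1
2
9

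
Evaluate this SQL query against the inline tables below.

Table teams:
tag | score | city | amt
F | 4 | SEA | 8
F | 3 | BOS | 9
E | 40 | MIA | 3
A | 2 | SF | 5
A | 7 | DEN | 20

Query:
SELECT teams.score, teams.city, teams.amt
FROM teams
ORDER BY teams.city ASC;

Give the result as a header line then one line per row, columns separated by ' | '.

== RESULT ==
teams.score | teams.city | teams.amt
3 | BOS | 9
7 | DEN | 20
40 | MIA | 3
4 | SEA | 8
2 | SF | 5

Derivation:
After SELECT (5 rows):
teams.score | teams.city | teams.amt
4 | SEA | 8
3 | BOS | 9
40 | MIA | 3
2 | SF | 5
7 | DEN | 20
After ORDER BY (5 rows):
teams.score | teams.city | teams.amt
3 | BOS | 9
7 | DEN | 20
40 | MIA | 3
4 | SEA | 8
2 | SF | 5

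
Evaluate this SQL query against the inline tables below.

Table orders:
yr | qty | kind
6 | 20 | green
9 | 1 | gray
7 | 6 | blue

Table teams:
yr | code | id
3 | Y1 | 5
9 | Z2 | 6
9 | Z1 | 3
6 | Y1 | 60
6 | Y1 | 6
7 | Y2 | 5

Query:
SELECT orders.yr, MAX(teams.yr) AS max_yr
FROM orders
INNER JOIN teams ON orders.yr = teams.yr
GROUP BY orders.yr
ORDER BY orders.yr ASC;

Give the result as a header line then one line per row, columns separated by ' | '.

== RESULT ==
orders.yr | max_yr
6 | 6
7 | 7
9 | 9

Derivation:
After JOIN teams (5 rows):
orders.yr | orders.qty | orders.kind | teams.yr | teams.code | teams.id
6 | 20 | green | 6 | Y1 | 60
6 | 20 | green | 6 | Y1 | 6
9 | 1 | gray | 9 | Z2 | 6
9 | 1 | gray | 9 | Z1 | 3
7 | 6 | blue | 7 | Y2 | 5
After GROUP BY (3 rows):
orders.yr | max_yr
6 | 6
9 | 9
7 | 7
After ORDER BY (3 rows):
orders.yr | max_yr
6 | 6
7 | 7
9 | 9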